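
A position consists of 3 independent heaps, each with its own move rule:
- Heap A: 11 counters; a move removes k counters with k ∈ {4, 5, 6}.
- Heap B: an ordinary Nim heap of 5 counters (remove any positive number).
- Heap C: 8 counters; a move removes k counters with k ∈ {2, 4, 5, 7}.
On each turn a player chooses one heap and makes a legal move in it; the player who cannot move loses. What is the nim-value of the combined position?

1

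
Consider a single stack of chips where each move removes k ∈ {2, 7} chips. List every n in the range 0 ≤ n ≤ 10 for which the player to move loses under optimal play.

0, 1, 4, 5, 9, 10

Compute g(0), g(1), … for moves {2, 7}:
g(0) = mex{} = 0
g(1) = mex{} = 0
g(2) = mex{0} = 1
g(3) = mex{0} = 1
g(4) = mex{1} = 0
g(5) = mex{1} = 0
g(6) = mex{0} = 1
g(7) = mex{0} = 1
g(8) = mex{0,1} = 2
g(9) = mex{1} = 0
g(10) = mex{1,2} = 0
The P-positions (g = 0) in 0..10 are 0, 1, 4, 5, 9, 10.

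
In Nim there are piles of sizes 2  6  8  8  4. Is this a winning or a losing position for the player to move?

Compute the nim-sum pairwise:
2 XOR 6 = 4
4 XOR 8 = 12
12 XOR 8 = 4
4 XOR 4 = 0
The nim-sum is 0, so this is a P-position: the player to move is in a losing position under optimal play.

Losing position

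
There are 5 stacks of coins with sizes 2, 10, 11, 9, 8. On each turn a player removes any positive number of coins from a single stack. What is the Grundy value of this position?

Compute the nim-sum pairwise:
2 XOR 10 = 8
8 XOR 11 = 3
3 XOR 9 = 10
10 XOR 8 = 2

2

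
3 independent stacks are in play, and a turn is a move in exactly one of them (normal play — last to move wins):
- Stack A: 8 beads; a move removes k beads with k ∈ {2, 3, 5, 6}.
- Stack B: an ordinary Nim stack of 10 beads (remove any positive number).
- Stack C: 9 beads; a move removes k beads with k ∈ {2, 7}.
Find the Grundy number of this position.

Grundy values for stack A (subtraction set {2, 3, 5, 6}):
k:     0  1  2  3  4  5  6  7  8
g(k):  0  0  1  1  2  2  3  3  0
So g(8) = 0.
Stack B is a plain Nim stack of size 10, so its Grundy value is 10.
Grundy values for stack C (subtraction set {2, 7}):
k:     0  1  2  3  4  5  6  7  8  9
g(k):  0  0  1  1  0  0  1  1  2  0
So g(9) = 0.
By the Sprague-Grundy theorem, the Grundy value of a sum of independent games is the XOR of the component values.
Combined value = 0 ⊕ 10 ⊕ 0 = 10.

10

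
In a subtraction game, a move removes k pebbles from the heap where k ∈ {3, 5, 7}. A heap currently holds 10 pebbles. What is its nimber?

Build the Grundy sequence with g(k) = mex{g(k−s) : s ∈ {3, 5, 7}, s ≤ k}:
k:     0  1  2  3  4  5  6  7  8  9 10
g(k):  0  0  0  1  1  1  2  2  2  3  0
So g(10) = 0.

0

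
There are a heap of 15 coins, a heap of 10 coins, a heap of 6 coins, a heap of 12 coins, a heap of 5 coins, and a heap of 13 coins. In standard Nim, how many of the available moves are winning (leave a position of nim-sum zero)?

Compute the nim-sum pairwise:
15 ⊕ 10 = 5
5 ⊕ 6 = 3
3 ⊕ 12 = 15
15 ⊕ 5 = 10
10 ⊕ 13 = 7
The overall nim-sum is X = 7. A heap of size p has a winning move iff p XOR X < p (reduce it to p XOR X).
  15: 15 XOR 7 = 8 < 15 — winning move (to 8).
  10: 10 XOR 7 = 13 ≥ 10 — no move.
  6: 6 XOR 7 = 1 < 6 — winning move (to 1).
  12: 12 XOR 7 = 11 < 12 — winning move (to 11).
  5: 5 XOR 7 = 2 < 5 — winning move (to 2).
  13: 13 XOR 7 = 10 < 13 — winning move (to 10).
That gives 5 winning moves.

5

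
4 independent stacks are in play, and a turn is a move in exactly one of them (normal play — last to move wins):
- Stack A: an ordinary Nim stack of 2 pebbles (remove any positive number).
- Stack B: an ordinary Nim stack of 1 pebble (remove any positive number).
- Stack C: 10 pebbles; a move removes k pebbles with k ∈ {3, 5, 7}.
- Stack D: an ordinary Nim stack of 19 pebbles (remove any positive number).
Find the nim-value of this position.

16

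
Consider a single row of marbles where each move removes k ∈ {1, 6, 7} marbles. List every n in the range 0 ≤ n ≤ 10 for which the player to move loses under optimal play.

0, 2, 4

Build the Grundy sequence with g(k) = mex{g(k−s) : s ∈ {1, 6, 7}, s ≤ k}:
g(0) = mex{} = 0
g(1) = mex{0} = 1
g(2) = mex{1} = 0
g(3) = mex{0} = 1
g(4) = mex{1} = 0
g(5) = mex{0} = 1
g(6) = mex{0,1} = 2
g(7) = mex{0,1,2} = 3
g(8) = mex{0,1,3} = 2
g(9) = mex{0,1,2} = 3
g(10) = mex{0,1,3} = 2
The P-positions (g = 0) in 0..10 are 0, 2, 4.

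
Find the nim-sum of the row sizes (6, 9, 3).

12

Nim-sum: 6 XOR 9 XOR 3 = 12.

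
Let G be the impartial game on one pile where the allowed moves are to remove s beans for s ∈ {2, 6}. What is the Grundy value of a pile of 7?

Build the Grundy sequence with g(k) = mex{g(k−s) : s ∈ {2, 6}, s ≤ k}:
g(0) = mex{} = 0
g(1) = mex{} = 0
g(2) = mex{0} = 1
g(3) = mex{0} = 1
g(4) = mex{1} = 0
g(5) = mex{1} = 0
g(6) = mex{0} = 1
g(7) = mex{0} = 1
So g(7) = 1.

1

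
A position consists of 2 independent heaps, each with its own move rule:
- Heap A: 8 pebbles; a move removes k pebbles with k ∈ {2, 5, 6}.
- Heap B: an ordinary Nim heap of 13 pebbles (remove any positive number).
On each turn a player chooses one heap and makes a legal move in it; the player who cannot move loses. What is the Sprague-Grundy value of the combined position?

13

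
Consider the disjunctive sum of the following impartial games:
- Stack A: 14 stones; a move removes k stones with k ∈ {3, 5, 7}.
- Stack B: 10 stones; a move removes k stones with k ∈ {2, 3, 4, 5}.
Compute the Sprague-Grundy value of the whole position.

0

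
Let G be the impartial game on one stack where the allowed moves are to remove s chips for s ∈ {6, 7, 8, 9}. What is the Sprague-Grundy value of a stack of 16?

0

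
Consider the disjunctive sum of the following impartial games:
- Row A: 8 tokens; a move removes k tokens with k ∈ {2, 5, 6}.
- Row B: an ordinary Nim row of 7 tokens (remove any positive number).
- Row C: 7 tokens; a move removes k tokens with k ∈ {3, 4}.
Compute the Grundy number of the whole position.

7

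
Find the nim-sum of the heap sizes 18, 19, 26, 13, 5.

19

Nim-sum: 18 ^ 19 ^ 26 ^ 13 ^ 5 = 19.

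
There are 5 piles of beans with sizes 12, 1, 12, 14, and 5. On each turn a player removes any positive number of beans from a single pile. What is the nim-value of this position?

10

Bitwise XOR of the heap sizes:
  1100  (12)
  0001  (1)
  1100  (12)
  1110  (14)
  0101  (5)
  ----
  1010  (10)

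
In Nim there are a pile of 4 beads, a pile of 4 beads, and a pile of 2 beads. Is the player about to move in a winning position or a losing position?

Compute the nim-sum pairwise:
4 ⊕ 4 = 0
0 ⊕ 2 = 2
The nim-sum is 2 ≠ 0, so this is an N-position: the player to move can win.

Winning position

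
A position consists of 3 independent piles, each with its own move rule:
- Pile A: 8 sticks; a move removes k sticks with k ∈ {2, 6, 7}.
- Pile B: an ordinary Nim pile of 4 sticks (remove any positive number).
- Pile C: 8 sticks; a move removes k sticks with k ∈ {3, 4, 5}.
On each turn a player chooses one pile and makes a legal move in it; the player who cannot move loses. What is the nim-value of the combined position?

6

For pile A, compute g(0), g(1), … with moves {2, 6, 7}:
g(0) = mex{} = 0
g(1) = mex{} = 0
g(2) = mex{0} = 1
g(3) = mex{0} = 1
g(4) = mex{1} = 0
g(5) = mex{1} = 0
g(6) = mex{0} = 1
g(7) = mex{0} = 1
g(8) = mex{0,1} = 2
So g(8) = 2.
Pile B is a plain Nim pile of size 4, so its Grundy value is 4.
Grundy values for pile C (subtraction set {3, 4, 5}):
g(0) = mex{} = 0
g(1) = mex{} = 0
g(2) = mex{} = 0
g(3) = mex{0} = 1
g(4) = mex{0} = 1
g(5) = mex{0} = 1
g(6) = mex{0,1} = 2
g(7) = mex{0,1} = 2
g(8) = mex{1} = 0
So g(8) = 0.
By the Sprague-Grundy theorem, the Grundy value of a sum of independent games is the XOR of the component values.
Combined value = 2 XOR 4 XOR 0 = 6.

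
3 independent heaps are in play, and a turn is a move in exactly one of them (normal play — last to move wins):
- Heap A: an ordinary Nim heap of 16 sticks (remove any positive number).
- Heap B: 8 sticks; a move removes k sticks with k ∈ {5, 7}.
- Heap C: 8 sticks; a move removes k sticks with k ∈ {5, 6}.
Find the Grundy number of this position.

16

Heap A is a plain Nim heap of size 16, so its Grundy value is 16.
For heap B, compute g(0), g(1), … with moves {5, 7}:
g(0) = mex{} = 0
g(1) = mex{} = 0
g(2) = mex{} = 0
g(3) = mex{} = 0
g(4) = mex{} = 0
g(5) = mex{0} = 1
g(6) = mex{0} = 1
g(7) = mex{0} = 1
g(8) = mex{0} = 1
So g(8) = 1.
Build the Grundy sequence for heap C with g(k) = mex{g(k−s) : s ∈ {5, 6}, s ≤ k}:
g(0) = mex{} = 0
g(1) = mex{} = 0
g(2) = mex{} = 0
g(3) = mex{} = 0
g(4) = mex{} = 0
g(5) = mex{0} = 1
g(6) = mex{0} = 1
g(7) = mex{0} = 1
g(8) = mex{0} = 1
So g(8) = 1.
By the Sprague-Grundy theorem, the Grundy value of a sum of independent games is the XOR of the component values.
Combined value = 16 XOR 1 XOR 1 = 16.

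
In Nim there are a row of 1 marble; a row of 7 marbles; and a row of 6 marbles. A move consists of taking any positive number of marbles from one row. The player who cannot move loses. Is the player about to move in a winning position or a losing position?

Compute the nim-sum pairwise:
1 XOR 7 = 6
6 XOR 6 = 0
The nim-sum is 0, so this is a P-position: the player to move is in a losing position under optimal play.

Losing position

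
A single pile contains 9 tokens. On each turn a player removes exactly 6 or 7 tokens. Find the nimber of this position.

1

Build the Grundy sequence with g(k) = mex{g(k−s) : s ∈ {6, 7}, s ≤ k}:
k:     0  1  2  3  4  5  6  7  8  9
g(k):  0  0  0  0  0  0  1  1  1  1
So g(9) = 1.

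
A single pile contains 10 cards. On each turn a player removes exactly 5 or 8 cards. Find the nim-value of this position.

Grundy values for subtraction set {5, 8}:
k:     0  1  2  3  4  5  6  7  8  9 10
g(k):  0  0  0  0  0  1  1  1  1  1  2
So g(10) = 2.

2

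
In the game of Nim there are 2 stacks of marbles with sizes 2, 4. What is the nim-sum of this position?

6

Compute the nim-sum pairwise:
2 XOR 4 = 6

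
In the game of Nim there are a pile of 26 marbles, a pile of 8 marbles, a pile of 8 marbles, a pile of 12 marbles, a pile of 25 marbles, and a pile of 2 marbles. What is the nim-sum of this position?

13

Nim-sum: 26 ^ 8 ^ 8 ^ 12 ^ 25 ^ 2 = 13.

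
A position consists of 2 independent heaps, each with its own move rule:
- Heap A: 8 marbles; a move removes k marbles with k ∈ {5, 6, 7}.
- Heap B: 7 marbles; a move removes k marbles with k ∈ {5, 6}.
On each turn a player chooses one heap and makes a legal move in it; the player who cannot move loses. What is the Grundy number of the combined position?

0

Build the Grundy sequence for heap A with g(k) = mex{g(k−s) : s ∈ {5, 6, 7}, s ≤ k}:
g(0) = mex{} = 0
g(1) = mex{} = 0
g(2) = mex{} = 0
g(3) = mex{} = 0
g(4) = mex{} = 0
g(5) = mex{0} = 1
g(6) = mex{0} = 1
g(7) = mex{0} = 1
g(8) = mex{0} = 1
So g(8) = 1.
Grundy values for heap B (subtraction set {5, 6}):
g(0) = mex{} = 0
g(1) = mex{} = 0
g(2) = mex{} = 0
g(3) = mex{} = 0
g(4) = mex{} = 0
g(5) = mex{0} = 1
g(6) = mex{0} = 1
g(7) = mex{0} = 1
So g(7) = 1.
The value of a disjunctive sum is the nim-sum of the parts.
Combined value = 1 ⊕ 1 = 0.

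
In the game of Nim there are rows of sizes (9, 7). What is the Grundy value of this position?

Compute the nim-sum pairwise:
9 XOR 7 = 14

14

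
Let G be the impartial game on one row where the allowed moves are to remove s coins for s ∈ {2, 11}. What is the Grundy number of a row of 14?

0

Compute g(0), g(1), … for moves {2, 11}:
k:     0  1  2  3  4  5  6  7  8  9 10 11 12 13 14
g(k):  0  0  1  1  0  0  1  1  0  0  1  1  2  0  0
So g(14) = 0.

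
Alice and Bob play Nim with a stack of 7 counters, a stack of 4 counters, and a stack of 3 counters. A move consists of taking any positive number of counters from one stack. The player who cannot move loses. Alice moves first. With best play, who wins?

Bob wins

Nim-sum: 7 XOR 4 XOR 3 = 0.
The nim-sum is 0, so this is a P-position: the player to move is in a losing position under optimal play; Alice is about to move from it and so loses — Bob wins.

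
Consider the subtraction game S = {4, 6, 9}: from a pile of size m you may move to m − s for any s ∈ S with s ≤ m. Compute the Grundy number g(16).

Grundy values for subtraction set {4, 6, 9}:
k:     0  1  2  3  4  5  6  7  8  9 10 11 12 13 14 15 16
g(k):  0  0  0  0  1  1  1  1  2  2  2  2  3  0  0  0  0
So g(16) = 0.

0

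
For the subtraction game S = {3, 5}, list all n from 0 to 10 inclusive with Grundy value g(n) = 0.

0, 1, 2, 8, 9, 10

Build the Grundy sequence with g(k) = mex{g(k−s) : s ∈ {3, 5}, s ≤ k}:
g(0) = mex{} = 0
g(1) = mex{} = 0
g(2) = mex{} = 0
g(3) = mex{0} = 1
g(4) = mex{0} = 1
g(5) = mex{0} = 1
g(6) = mex{0,1} = 2
g(7) = mex{0,1} = 2
g(8) = mex{1} = 0
g(9) = mex{1,2} = 0
g(10) = mex{1,2} = 0
The P-positions (g = 0) in 0..10 are 0, 1, 2, 8, 9, 10.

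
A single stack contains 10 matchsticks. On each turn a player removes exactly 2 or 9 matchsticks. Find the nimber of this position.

1

Build the Grundy sequence with g(k) = mex{g(k−s) : s ∈ {2, 9}, s ≤ k}:
k:     0  1  2  3  4  5  6  7  8  9 10
g(k):  0  0  1  1  0  0  1  1  0  2  1
So g(10) = 1.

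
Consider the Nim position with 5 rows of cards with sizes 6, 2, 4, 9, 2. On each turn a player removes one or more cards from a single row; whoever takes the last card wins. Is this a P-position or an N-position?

N-position

In binary:
  0110  (6)
  0010  (2)
  0100  (4)
  1001  (9)
  0010  (2)
  ----
  1011  (11)
The nim-sum is 11 ≠ 0, so this is an N-position: the player to move can win.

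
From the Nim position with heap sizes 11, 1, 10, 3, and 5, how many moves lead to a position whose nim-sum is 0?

1

Write each in binary and XOR column by column:
  1011  (11)
  0001  (1)
  1010  (10)
  0011  (3)
  0101  (5)
  ----
  0110  (6)
The overall nim-sum is X = 6. A heap of size p has a winning move iff p XOR X < p (reduce it to p XOR X).
  11: 11 XOR 6 = 13 ≥ 11 — no move.
  1: 1 XOR 6 = 7 ≥ 1 — no move.
  10: 10 XOR 6 = 12 ≥ 10 — no move.
  3: 3 XOR 6 = 5 ≥ 3 — no move.
  5: 5 XOR 6 = 3 < 5 — winning move (to 3).
That gives 1 winning move.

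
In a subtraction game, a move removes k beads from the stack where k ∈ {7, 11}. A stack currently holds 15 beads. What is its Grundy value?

2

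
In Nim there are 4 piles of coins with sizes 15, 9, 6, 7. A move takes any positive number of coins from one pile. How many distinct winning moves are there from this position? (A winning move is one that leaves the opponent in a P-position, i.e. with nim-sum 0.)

3

Nim-sum: 15 ⊕ 9 ⊕ 6 ⊕ 7 = 7.
The overall nim-sum is X = 7. A pile of size p has a winning move iff p XOR X < p (reduce it to p XOR X).
  15: 15 XOR 7 = 8 < 15 — winning move (to 8).
  9: 9 XOR 7 = 14 ≥ 9 — no move.
  6: 6 XOR 7 = 1 < 6 — winning move (to 1).
  7: 7 XOR 7 = 0 < 7 — winning move (to 0).
That gives 3 winning moves.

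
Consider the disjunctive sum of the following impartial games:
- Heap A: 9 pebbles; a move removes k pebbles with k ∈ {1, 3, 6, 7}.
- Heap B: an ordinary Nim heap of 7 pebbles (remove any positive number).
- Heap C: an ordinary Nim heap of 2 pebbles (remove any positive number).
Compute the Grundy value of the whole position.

6

Build the Grundy sequence for heap A with g(k) = mex{g(k−s) : s ∈ {1, 3, 6, 7}, s ≤ k}:
k:     0  1  2  3  4  5  6  7  8  9
g(k):  0  1  0  1  0  1  2  3  2  3
So g(9) = 3.
Heap B is a plain Nim heap of size 7, so its Grundy value is 7.
Heap C is a plain Nim heap of size 2, so its Grundy value is 2.
By the Sprague-Grundy theorem, the Grundy value of a sum of independent games is the XOR of the component values.
Combined value = 3 ⊕ 7 ⊕ 2 = 6.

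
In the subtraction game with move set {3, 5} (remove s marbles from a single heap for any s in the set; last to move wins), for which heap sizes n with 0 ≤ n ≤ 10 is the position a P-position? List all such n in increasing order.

0, 1, 2, 8, 9, 10

Compute g(0), g(1), … for moves {3, 5}:
g(0) = mex{} = 0
g(1) = mex{} = 0
g(2) = mex{} = 0
g(3) = mex{0} = 1
g(4) = mex{0} = 1
g(5) = mex{0} = 1
g(6) = mex{0,1} = 2
g(7) = mex{0,1} = 2
g(8) = mex{1} = 0
g(9) = mex{1,2} = 0
g(10) = mex{1,2} = 0
The P-positions (g = 0) in 0..10 are 0, 1, 2, 8, 9, 10.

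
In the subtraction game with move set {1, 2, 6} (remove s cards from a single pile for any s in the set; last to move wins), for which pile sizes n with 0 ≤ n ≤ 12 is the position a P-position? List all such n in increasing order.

0, 3, 7, 10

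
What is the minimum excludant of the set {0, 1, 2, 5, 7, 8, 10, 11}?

3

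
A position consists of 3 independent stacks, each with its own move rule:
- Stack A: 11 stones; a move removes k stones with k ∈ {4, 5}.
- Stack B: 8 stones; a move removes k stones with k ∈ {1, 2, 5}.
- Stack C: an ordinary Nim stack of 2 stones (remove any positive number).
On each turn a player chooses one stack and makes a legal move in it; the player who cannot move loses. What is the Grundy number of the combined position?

For stack A, compute g(0), g(1), … with moves {4, 5}:
k:     0  1  2  3  4  5  6  7  8  9 10 11
g(k):  0  0  0  0  1  1  1  1  2  0  0  0
So g(11) = 0.
Grundy values for stack B (subtraction set {1, 2, 5}):
g(0) = mex{} = 0
g(1) = mex{0} = 1
g(2) = mex{0,1} = 2
g(3) = mex{1,2} = 0
g(4) = mex{0,2} = 1
g(5) = mex{0,1} = 2
g(6) = mex{1,2} = 0
g(7) = mex{0,2} = 1
g(8) = mex{0,1} = 2
So g(8) = 2.
Stack C is a plain Nim stack of size 2, so its Grundy value is 2.
By the Sprague-Grundy theorem, the Grundy value of a sum of independent games is the XOR of the component values.
Combined value = 0 XOR 2 XOR 2 = 0.

0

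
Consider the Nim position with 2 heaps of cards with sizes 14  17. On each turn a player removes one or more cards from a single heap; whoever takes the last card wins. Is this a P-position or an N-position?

N-position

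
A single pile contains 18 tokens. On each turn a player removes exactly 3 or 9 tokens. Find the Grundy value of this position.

Build the Grundy sequence with g(k) = mex{g(k−s) : s ∈ {3, 9}, s ≤ k}:
k:     0  1  2  3  4  5  6  7  8  9 10 11 12 13 14 15 16 17 18
g(k):  0  0  0  1  1  1  0  0  0  1  1  1  0  0  0  1  1  1  0
So g(18) = 0.

0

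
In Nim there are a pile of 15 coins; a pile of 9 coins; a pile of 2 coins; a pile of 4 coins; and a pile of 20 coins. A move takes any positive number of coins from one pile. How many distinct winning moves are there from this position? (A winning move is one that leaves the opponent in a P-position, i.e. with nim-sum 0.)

Nim-sum: 15 ⊕ 9 ⊕ 2 ⊕ 4 ⊕ 20 = 20.
The overall nim-sum is X = 20. A pile of size p has a winning move iff p XOR X < p (reduce it to p XOR X).
  15: 15 XOR 20 = 27 ≥ 15 — no move.
  9: 9 XOR 20 = 29 ≥ 9 — no move.
  2: 2 XOR 20 = 22 ≥ 2 — no move.
  4: 4 XOR 20 = 16 ≥ 4 — no move.
  20: 20 XOR 20 = 0 < 20 — winning move (to 0).
That gives 1 winning move.

1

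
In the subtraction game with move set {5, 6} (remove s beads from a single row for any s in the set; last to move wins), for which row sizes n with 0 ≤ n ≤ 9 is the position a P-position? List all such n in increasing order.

0, 1, 2, 3, 4

Compute g(0), g(1), … for moves {5, 6}:
g(0) = mex{} = 0
g(1) = mex{} = 0
g(2) = mex{} = 0
g(3) = mex{} = 0
g(4) = mex{} = 0
g(5) = mex{0} = 1
g(6) = mex{0} = 1
g(7) = mex{0} = 1
g(8) = mex{0} = 1
g(9) = mex{0} = 1
The P-positions (g = 0) in 0..9 are 0, 1, 2, 3, 4.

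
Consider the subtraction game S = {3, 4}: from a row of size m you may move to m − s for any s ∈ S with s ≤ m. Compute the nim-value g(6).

2

Build the Grundy sequence with g(k) = mex{g(k−s) : s ∈ {3, 4}, s ≤ k}:
g(0) = mex{} = 0
g(1) = mex{} = 0
g(2) = mex{} = 0
g(3) = mex{0} = 1
g(4) = mex{0} = 1
g(5) = mex{0} = 1
g(6) = mex{0,1} = 2
So g(6) = 2.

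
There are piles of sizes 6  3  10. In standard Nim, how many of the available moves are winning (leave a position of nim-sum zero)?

1

Compute the nim-sum pairwise:
6 ^ 3 = 5
5 ^ 10 = 15
The overall nim-sum is X = 15. A pile of size p has a winning move iff p XOR X < p (reduce it to p XOR X).
  6: 6 XOR 15 = 9 ≥ 6 — no move.
  3: 3 XOR 15 = 12 ≥ 3 — no move.
  10: 10 XOR 15 = 5 < 10 — winning move (to 5).
That gives 1 winning move.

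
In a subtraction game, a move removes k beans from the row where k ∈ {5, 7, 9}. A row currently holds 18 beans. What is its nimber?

Compute g(0), g(1), … for moves {5, 7, 9}:
k:     0  1  2  3  4  5  6  7  8  9 10 11 12 13 14 15 16 17 18
g(k):  0  0  0  0  0  1  1  1  1  1  2  2  2  2  0  0  0  0  0
So g(18) = 0.

0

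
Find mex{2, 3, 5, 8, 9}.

0

0 is not in the set, so the mex is 0.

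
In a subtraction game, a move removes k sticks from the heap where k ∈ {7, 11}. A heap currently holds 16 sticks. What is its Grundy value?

Build the Grundy sequence with g(k) = mex{g(k−s) : s ∈ {7, 11}, s ≤ k}:
k:     0  1  2  3  4  5  6  7  8  9 10 11 12 13 14 15 16
g(k):  0  0  0  0  0  0  0  1  1  1  1  1  1  1  2  2  2
So g(16) = 2.

2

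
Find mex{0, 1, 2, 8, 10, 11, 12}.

3

The values 0, 1, 2 are all present; 3 is the first non-negative integer missing from the set.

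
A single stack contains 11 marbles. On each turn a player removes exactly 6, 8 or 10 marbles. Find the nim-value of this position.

Grundy values for subtraction set {6, 8, 10}:
k:     0  1  2  3  4  5  6  7  8  9 10 11
g(k):  0  0  0  0  0  0  1  1  1  1  1  1
So g(11) = 1.

1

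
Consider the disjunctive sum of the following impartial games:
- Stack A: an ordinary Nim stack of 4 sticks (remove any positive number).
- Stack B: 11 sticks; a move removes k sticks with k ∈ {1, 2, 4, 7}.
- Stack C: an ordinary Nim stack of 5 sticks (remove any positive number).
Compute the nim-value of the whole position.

3

Stack A is a plain Nim stack of size 4, so its Grundy value is 4.
Build the Grundy sequence for stack B with g(k) = mex{g(k−s) : s ∈ {1, 2, 4, 7}, s ≤ k}:
g(0) = mex{} = 0
g(1) = mex{0} = 1
g(2) = mex{0,1} = 2
g(3) = mex{1,2} = 0
g(4) = mex{0,2} = 1
g(5) = mex{0,1} = 2
g(6) = mex{1,2} = 0
g(7) = mex{0,2} = 1
g(8) = mex{0,1} = 2
g(9) = mex{1,2} = 0
g(10) = mex{0,2} = 1
g(11) = mex{0,1} = 2
So g(11) = 2.
Stack C is a plain Nim stack of size 5, so its Grundy value is 5.
By the Sprague-Grundy theorem, the Grundy value of a sum of independent games is the XOR of the component values.
Combined value = 4 XOR 2 XOR 5 = 3.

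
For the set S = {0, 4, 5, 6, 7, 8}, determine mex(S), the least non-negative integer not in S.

0 is in the set but 1 is not, so the mex is 1.

1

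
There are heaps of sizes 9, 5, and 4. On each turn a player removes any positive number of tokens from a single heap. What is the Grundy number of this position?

8

Write each in binary and XOR column by column:
  1001  (9)
  0101  (5)
  0100  (4)
  ----
  1000  (8)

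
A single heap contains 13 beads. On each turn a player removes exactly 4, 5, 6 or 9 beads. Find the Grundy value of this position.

0

Compute g(0), g(1), … for moves {4, 5, 6, 9}:
g(0) = mex{} = 0
g(1) = mex{} = 0
g(2) = mex{} = 0
g(3) = mex{} = 0
g(4) = mex{0} = 1
g(5) = mex{0} = 1
g(6) = mex{0} = 1
g(7) = mex{0} = 1
g(8) = mex{0,1} = 2
g(9) = mex{0,1} = 2
g(10) = mex{0,1} = 2
g(11) = mex{0,1} = 2
g(12) = mex{0,1,2} = 3
g(13) = mex{1,2} = 0
So g(13) = 0.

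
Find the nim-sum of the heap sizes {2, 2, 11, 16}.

27

Nim-sum: 2 ⊕ 2 ⊕ 11 ⊕ 16 = 27.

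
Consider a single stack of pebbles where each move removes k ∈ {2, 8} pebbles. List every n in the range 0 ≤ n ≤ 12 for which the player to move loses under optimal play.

0, 1, 4, 5, 10, 11

Build the Grundy sequence with g(k) = mex{g(k−s) : s ∈ {2, 8}, s ≤ k}:
k:     0  1  2  3  4  5  6  7  8  9 10 11 12
g(k):  0  0  1  1  0  0  1  1  2  2  0  0  1
The P-positions (g = 0) in 0..12 are 0, 1, 4, 5, 10, 11.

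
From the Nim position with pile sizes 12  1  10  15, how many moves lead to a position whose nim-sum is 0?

Compute the nim-sum pairwise:
12 ^ 1 = 13
13 ^ 10 = 7
7 ^ 15 = 8
The overall nim-sum is X = 8. A pile of size p has a winning move iff p XOR X < p (reduce it to p XOR X).
  12: 12 XOR 8 = 4 < 12 — winning move (to 4).
  1: 1 XOR 8 = 9 ≥ 1 — no move.
  10: 10 XOR 8 = 2 < 10 — winning move (to 2).
  15: 15 XOR 8 = 7 < 15 — winning move (to 7).
That gives 3 winning moves.

3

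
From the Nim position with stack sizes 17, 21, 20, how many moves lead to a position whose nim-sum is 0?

3

Nim-sum: 17 XOR 21 XOR 20 = 16.
The overall nim-sum is X = 16. A stack of size p has a winning move iff p XOR X < p (reduce it to p XOR X).
  17: 17 XOR 16 = 1 < 17 — winning move (to 1).
  21: 21 XOR 16 = 5 < 21 — winning move (to 5).
  20: 20 XOR 16 = 4 < 20 — winning move (to 4).
That gives 3 winning moves.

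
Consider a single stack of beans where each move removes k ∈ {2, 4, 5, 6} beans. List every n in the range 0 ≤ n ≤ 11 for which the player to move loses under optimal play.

0, 1, 8, 9

Grundy values for subtraction set {2, 4, 5, 6}:
k:     0  1  2  3  4  5  6  7  8  9 10 11
g(k):  0  0  1  1  2  2  3  3  0  0  1  1
The P-positions (g = 0) in 0..11 are 0, 1, 8, 9.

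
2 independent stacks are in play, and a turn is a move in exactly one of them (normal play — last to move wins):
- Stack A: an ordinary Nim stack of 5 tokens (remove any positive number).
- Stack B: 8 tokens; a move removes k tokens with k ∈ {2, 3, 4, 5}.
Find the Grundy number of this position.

5

Stack A is a plain Nim stack of size 5, so its Grundy value is 5.
Grundy values for stack B (subtraction set {2, 3, 4, 5}):
g(0) = mex{} = 0
g(1) = mex{} = 0
g(2) = mex{0} = 1
g(3) = mex{0} = 1
g(4) = mex{0,1} = 2
g(5) = mex{0,1} = 2
g(6) = mex{0,1,2} = 3
g(7) = mex{1,2} = 0
g(8) = mex{1,2,3} = 0
So g(8) = 0.
The value of a disjunctive sum is the nim-sum of the parts.
Combined value = 5 ⊕ 0 = 5.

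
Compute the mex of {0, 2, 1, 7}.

The values 0, 1, 2 are all present; 3 is the first non-negative integer missing from the set.

3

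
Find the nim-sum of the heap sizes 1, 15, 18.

28

Compute the nim-sum pairwise:
1 ⊕ 15 = 14
14 ⊕ 18 = 28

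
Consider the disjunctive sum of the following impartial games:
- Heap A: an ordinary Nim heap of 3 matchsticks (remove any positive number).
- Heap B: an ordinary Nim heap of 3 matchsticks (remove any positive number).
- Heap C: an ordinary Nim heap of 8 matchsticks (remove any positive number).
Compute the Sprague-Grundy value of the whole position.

8

Heap A is a plain Nim heap of size 3, so its Grundy value is 3.
Heap B is a plain Nim heap of size 3, so its Grundy value is 3.
Heap C is a plain Nim heap of size 8, so its Grundy value is 8.
The value of a disjunctive sum is the nim-sum of the parts.
Combined value = 3 XOR 3 XOR 8 = 8.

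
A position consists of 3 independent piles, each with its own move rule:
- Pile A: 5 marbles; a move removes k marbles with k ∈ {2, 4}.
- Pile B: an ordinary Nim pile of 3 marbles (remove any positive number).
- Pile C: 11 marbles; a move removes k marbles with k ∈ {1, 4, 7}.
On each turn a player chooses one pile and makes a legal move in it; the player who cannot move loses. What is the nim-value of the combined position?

Build the Grundy sequence for pile A with g(k) = mex{g(k−s) : s ∈ {2, 4}, s ≤ k}:
k:     0  1  2  3  4  5
g(k):  0  0  1  1  2  2
So g(5) = 2.
Pile B is a plain Nim pile of size 3, so its Grundy value is 3.
Grundy values for pile C (subtraction set {1, 4, 7}):
k:     0  1  2  3  4  5  6  7  8  9 10 11
g(k):  0  1  0  1  2  0  1  2  0  1  0  1
So g(11) = 1.
The value of a disjunctive sum is the nim-sum of the parts.
Combined value = 2 ⊕ 3 ⊕ 1 = 0.

0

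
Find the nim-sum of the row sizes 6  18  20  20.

Bitwise XOR of the heap sizes:
  00110  (6)
  10010  (18)
  10100  (20)
  10100  (20)
  -----
  10100  (20)

20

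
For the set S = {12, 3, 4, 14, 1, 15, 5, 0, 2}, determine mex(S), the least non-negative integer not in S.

6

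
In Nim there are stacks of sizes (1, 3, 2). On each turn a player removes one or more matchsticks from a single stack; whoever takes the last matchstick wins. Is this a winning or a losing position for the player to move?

Losing position

Bitwise XOR of the heap sizes:
  01  (1)
  11  (3)
  10  (2)
  --
  00  (0)
The nim-sum is 0, so this is a P-position: the player to move is in a losing position under optimal play.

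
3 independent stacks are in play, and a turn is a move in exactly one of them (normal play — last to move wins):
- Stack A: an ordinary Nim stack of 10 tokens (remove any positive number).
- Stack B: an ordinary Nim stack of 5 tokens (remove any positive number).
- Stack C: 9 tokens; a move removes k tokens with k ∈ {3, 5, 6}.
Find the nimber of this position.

15

Stack A is a plain Nim stack of size 10, so its Grundy value is 10.
Stack B is a plain Nim stack of size 5, so its Grundy value is 5.
Grundy values for stack C (subtraction set {3, 5, 6}):
g(0) = mex{} = 0
g(1) = mex{} = 0
g(2) = mex{} = 0
g(3) = mex{0} = 1
g(4) = mex{0} = 1
g(5) = mex{0} = 1
g(6) = mex{0,1} = 2
g(7) = mex{0,1} = 2
g(8) = mex{0,1} = 2
g(9) = mex{1,2} = 0
So g(9) = 0.
By the Sprague-Grundy theorem, the Grundy value of a sum of independent games is the XOR of the component values.
Combined value = 10 ⊕ 5 ⊕ 0 = 15.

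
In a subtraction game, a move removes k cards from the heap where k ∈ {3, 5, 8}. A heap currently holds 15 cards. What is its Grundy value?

1

Compute g(0), g(1), … for moves {3, 5, 8}:
k:     0  1  2  3  4  5  6  7  8  9 10 11 12 13 14 15
g(k):  0  0  0  1  1  1  2  2  2  3  3  0  0  0  1  1
So g(15) = 1.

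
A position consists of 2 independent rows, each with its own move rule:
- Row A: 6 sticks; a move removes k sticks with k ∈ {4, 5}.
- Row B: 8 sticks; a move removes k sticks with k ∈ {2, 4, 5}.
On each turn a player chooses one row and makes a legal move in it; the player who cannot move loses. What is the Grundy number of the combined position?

For row A, compute g(0), g(1), … with moves {4, 5}:
k:     0  1  2  3  4  5  6
g(k):  0  0  0  0  1  1  1
So g(6) = 1.
For row B, compute g(0), g(1), … with moves {2, 4, 5}:
k:     0  1  2  3  4  5  6  7  8
g(k):  0  0  1  1  2  2  3  0  0
So g(8) = 0.
The value of a disjunctive sum is the nim-sum of the parts.
Combined value = 1 ⊕ 0 = 1.

1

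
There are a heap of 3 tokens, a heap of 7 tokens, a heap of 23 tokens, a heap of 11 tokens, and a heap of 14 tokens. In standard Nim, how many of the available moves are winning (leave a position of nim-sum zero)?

1

Bitwise XOR of the heap sizes:
  00011  (3)
  00111  (7)
  10111  (23)
  01011  (11)
  01110  (14)
  -----
  10110  (22)
The overall nim-sum is X = 22. A heap of size p has a winning move iff p XOR X < p (reduce it to p XOR X).
  3: 3 XOR 22 = 21 ≥ 3 — no move.
  7: 7 XOR 22 = 17 ≥ 7 — no move.
  23: 23 XOR 22 = 1 < 23 — winning move (to 1).
  11: 11 XOR 22 = 29 ≥ 11 — no move.
  14: 14 XOR 22 = 24 ≥ 14 — no move.
That gives 1 winning move.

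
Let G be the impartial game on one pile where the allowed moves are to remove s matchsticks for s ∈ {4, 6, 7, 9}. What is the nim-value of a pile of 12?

Compute g(0), g(1), … for moves {4, 6, 7, 9}:
k:     0  1  2  3  4  5  6  7  8  9 10 11 12
g(k):  0  0  0  0  1  1  1  1  2  2  2  2  3
So g(12) = 3.

3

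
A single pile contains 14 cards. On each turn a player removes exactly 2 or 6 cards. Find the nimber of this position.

1

Grundy values for subtraction set {2, 6}:
g(0) = mex{} = 0
g(1) = mex{} = 0
g(2) = mex{0} = 1
g(3) = mex{0} = 1
g(4) = mex{1} = 0
g(5) = mex{1} = 0
g(6) = mex{0} = 1
g(7) = mex{0} = 1
g(8) = mex{1} = 0
g(9) = mex{1} = 0
g(10) = mex{0} = 1
g(11) = mex{0} = 1
g(12) = mex{1} = 0
g(13) = mex{1} = 0
g(14) = mex{0} = 1
So g(14) = 1.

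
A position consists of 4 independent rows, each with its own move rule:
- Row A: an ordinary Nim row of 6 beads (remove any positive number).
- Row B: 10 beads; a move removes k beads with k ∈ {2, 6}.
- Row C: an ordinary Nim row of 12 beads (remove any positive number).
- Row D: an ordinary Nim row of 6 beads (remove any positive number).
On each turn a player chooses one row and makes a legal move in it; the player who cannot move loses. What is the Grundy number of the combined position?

Row A is a plain Nim row of size 6, so its Grundy value is 6.
Build the Grundy sequence for row B with g(k) = mex{g(k−s) : s ∈ {2, 6}, s ≤ k}:
g(0) = mex{} = 0
g(1) = mex{} = 0
g(2) = mex{0} = 1
g(3) = mex{0} = 1
g(4) = mex{1} = 0
g(5) = mex{1} = 0
g(6) = mex{0} = 1
g(7) = mex{0} = 1
g(8) = mex{1} = 0
g(9) = mex{1} = 0
g(10) = mex{0} = 1
So g(10) = 1.
Row C is a plain Nim row of size 12, so its Grundy value is 12.
Row D is a plain Nim row of size 6, so its Grundy value is 6.
The value of a disjunctive sum is the nim-sum of the parts.
Combined value = 6 XOR 1 XOR 12 XOR 6 = 13.

13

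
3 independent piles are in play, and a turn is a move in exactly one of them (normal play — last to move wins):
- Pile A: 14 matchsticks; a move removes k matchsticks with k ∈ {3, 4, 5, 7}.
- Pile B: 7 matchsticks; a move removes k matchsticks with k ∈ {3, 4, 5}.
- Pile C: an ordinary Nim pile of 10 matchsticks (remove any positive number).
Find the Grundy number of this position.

9

Grundy values for pile A (subtraction set {3, 4, 5, 7}):
k:     0  1  2  3  4  5  6  7  8  9 10 11 12 13 14
g(k):  0  0  0  1  1  1  2  2  2  3  0  0  0  1  1
So g(14) = 1.
Build the Grundy sequence for pile B with g(k) = mex{g(k−s) : s ∈ {3, 4, 5}, s ≤ k}:
g(0) = mex{} = 0
g(1) = mex{} = 0
g(2) = mex{} = 0
g(3) = mex{0} = 1
g(4) = mex{0} = 1
g(5) = mex{0} = 1
g(6) = mex{0,1} = 2
g(7) = mex{0,1} = 2
So g(7) = 2.
Pile C is a plain Nim pile of size 10, so its Grundy value is 10.
The value of a disjunctive sum is the nim-sum of the parts.
Combined value = 1 XOR 2 XOR 10 = 9.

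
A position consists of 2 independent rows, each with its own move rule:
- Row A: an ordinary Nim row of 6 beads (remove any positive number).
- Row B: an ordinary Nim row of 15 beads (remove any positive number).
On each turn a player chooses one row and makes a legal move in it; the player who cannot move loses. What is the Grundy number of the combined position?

Row A is a plain Nim row of size 6, so its Grundy value is 6.
Row B is a plain Nim row of size 15, so its Grundy value is 15.
The value of a disjunctive sum is the nim-sum of the parts.
Combined value = 6 ⊕ 15 = 9.

9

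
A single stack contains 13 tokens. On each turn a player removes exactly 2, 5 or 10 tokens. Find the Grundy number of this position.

Build the Grundy sequence with g(k) = mex{g(k−s) : s ∈ {2, 5, 10}, s ≤ k}:
k:     0  1  2  3  4  5  6  7  8  9 10 11 12 13
g(k):  0  0  1  1  0  2  1  0  0  1  1  2  2  3
So g(13) = 3.

3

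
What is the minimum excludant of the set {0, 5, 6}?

0 is in the set but 1 is not, so the mex is 1.

1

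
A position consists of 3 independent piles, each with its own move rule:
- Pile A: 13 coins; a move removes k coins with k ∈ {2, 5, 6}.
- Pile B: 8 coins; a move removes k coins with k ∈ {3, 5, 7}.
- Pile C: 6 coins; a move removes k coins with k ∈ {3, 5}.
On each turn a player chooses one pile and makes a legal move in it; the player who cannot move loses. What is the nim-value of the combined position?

For pile A, compute g(0), g(1), … with moves {2, 5, 6}:
k:     0  1  2  3  4  5  6  7  8  9 10 11 12 13
g(k):  0  0  1  1  0  2  1  3  0  2  1  0  0  1
So g(13) = 1.
Grundy values for pile B (subtraction set {3, 5, 7}):
k:     0  1  2  3  4  5  6  7  8
g(k):  0  0  0  1  1  1  2  2  2
So g(8) = 2.
Build the Grundy sequence for pile C with g(k) = mex{g(k−s) : s ∈ {3, 5}, s ≤ k}:
g(0) = mex{} = 0
g(1) = mex{} = 0
g(2) = mex{} = 0
g(3) = mex{0} = 1
g(4) = mex{0} = 1
g(5) = mex{0} = 1
g(6) = mex{0,1} = 2
So g(6) = 2.
The value of a disjunctive sum is the nim-sum of the parts.
Combined value = 1 XOR 2 XOR 2 = 1.

1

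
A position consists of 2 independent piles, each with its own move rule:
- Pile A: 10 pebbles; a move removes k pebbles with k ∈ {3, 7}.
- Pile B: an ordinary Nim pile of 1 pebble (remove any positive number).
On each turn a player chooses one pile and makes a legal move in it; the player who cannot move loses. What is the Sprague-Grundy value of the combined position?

For pile A, compute g(0), g(1), … with moves {3, 7}:
k:     0  1  2  3  4  5  6  7  8  9 10
g(k):  0  0  0  1  1  1  0  2  2  1  0
So g(10) = 0.
Pile B is a plain Nim pile of size 1, so its Grundy value is 1.
The value of a disjunctive sum is the nim-sum of the parts.
Combined value = 0 XOR 1 = 1.

1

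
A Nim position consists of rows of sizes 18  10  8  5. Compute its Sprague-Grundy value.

21

Nim-sum: 18 ⊕ 10 ⊕ 8 ⊕ 5 = 21.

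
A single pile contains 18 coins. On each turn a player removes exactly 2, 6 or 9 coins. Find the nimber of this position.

Build the Grundy sequence with g(k) = mex{g(k−s) : s ∈ {2, 6, 9}, s ≤ k}:
k:     0  1  2  3  4  5  6  7  8  9 10 11 12 13 14 15 16 17 18
g(k):  0  0  1  1  0  0  1  1  0  2  1  3  0  2  1  0  0  1  1
So g(18) = 1.

1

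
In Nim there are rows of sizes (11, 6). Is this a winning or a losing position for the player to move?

Winning position

Nim-sum: 11 XOR 6 = 13.
The nim-sum is 13 ≠ 0, so this is an N-position: the player to move can win.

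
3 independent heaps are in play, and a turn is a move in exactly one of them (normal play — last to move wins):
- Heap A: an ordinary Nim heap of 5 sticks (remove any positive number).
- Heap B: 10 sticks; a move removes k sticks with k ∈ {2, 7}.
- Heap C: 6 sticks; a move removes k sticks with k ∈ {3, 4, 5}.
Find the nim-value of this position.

7

Heap A is a plain Nim heap of size 5, so its Grundy value is 5.
Grundy values for heap B (subtraction set {2, 7}):
g(0) = mex{} = 0
g(1) = mex{} = 0
g(2) = mex{0} = 1
g(3) = mex{0} = 1
g(4) = mex{1} = 0
g(5) = mex{1} = 0
g(6) = mex{0} = 1
g(7) = mex{0} = 1
g(8) = mex{0,1} = 2
g(9) = mex{1} = 0
g(10) = mex{1,2} = 0
So g(10) = 0.
Grundy values for heap C (subtraction set {3, 4, 5}):
k:     0  1  2  3  4  5  6
g(k):  0  0  0  1  1  1  2
So g(6) = 2.
The value of a disjunctive sum is the nim-sum of the parts.
Combined value = 5 XOR 0 XOR 2 = 7.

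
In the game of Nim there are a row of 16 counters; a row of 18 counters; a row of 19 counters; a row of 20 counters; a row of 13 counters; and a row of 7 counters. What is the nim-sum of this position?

Nim-sum: 16 ⊕ 18 ⊕ 19 ⊕ 20 ⊕ 13 ⊕ 7 = 15.

15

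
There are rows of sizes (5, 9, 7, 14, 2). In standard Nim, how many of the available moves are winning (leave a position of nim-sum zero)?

3

Compute the nim-sum pairwise:
5 ^ 9 = 12
12 ^ 7 = 11
11 ^ 14 = 5
5 ^ 2 = 7
The overall nim-sum is X = 7. A row of size p has a winning move iff p XOR X < p (reduce it to p XOR X).
  5: 5 XOR 7 = 2 < 5 — winning move (to 2).
  9: 9 XOR 7 = 14 ≥ 9 — no move.
  7: 7 XOR 7 = 0 < 7 — winning move (to 0).
  14: 14 XOR 7 = 9 < 14 — winning move (to 9).
  2: 2 XOR 7 = 5 ≥ 2 — no move.
That gives 3 winning moves.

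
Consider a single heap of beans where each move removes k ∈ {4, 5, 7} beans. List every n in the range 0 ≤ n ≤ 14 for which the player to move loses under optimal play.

0, 1, 2, 3, 11, 12, 13, 14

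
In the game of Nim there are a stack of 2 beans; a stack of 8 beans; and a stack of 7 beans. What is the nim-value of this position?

In binary:
  0010  (2)
  1000  (8)
  0111  (7)
  ----
  1101  (13)

13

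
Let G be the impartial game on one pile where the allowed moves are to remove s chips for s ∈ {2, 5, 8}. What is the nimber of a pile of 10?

0

Compute g(0), g(1), … for moves {2, 5, 8}:
g(0) = mex{} = 0
g(1) = mex{} = 0
g(2) = mex{0} = 1
g(3) = mex{0} = 1
g(4) = mex{1} = 0
g(5) = mex{0,1} = 2
g(6) = mex{0} = 1
g(7) = mex{1,2} = 0
g(8) = mex{0,1} = 2
g(9) = mex{0} = 1
g(10) = mex{1,2} = 0
So g(10) = 0.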